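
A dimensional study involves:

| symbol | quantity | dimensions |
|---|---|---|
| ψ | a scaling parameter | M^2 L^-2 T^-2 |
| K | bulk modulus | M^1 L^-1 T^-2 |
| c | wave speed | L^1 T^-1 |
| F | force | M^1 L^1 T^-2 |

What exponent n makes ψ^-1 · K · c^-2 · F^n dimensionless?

1

Balance the M exponent: (1)·n from F, plus −(2) + (1) − 2·(0) = -1 from the rest, must sum to zero.
n − 1 = 0, so n = 1.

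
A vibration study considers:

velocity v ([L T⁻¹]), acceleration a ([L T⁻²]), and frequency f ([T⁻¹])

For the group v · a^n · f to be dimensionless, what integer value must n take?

Balance the L exponent: (1)·n from a, plus (1) + (0) = 1 from the rest, must sum to zero.
n + 1 = 0, so n = -1.

-1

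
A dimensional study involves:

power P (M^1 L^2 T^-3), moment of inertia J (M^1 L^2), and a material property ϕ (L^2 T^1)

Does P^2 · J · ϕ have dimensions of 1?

Sum the exponent of each base dimension across the product:
  M: 2·[P]_M + [J]_M + [ϕ]_M = 2·(1) + (1) + (0) = 3
  L: 2·[P]_L + [J]_L + [ϕ]_L = 2·(2) + (2) + (2) = 8
  T: 2·[P]_T + [J]_T + [ϕ]_T = 2·(-3) + (0) + (1) = -5
Net dimensions [M³ L⁸ T⁻⁵] ≠ [1] — not dimensionless.

no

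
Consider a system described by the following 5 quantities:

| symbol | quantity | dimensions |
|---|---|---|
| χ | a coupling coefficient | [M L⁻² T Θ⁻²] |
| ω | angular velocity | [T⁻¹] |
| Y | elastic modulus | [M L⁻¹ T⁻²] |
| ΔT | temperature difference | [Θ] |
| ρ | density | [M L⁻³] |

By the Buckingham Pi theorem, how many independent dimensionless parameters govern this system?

1

There are 5 variables and 4 base dimensions (M, L, T, Θ).
The dimension matrix has rank 4.
Independent dimensionless groups: 5 − 4 = 1.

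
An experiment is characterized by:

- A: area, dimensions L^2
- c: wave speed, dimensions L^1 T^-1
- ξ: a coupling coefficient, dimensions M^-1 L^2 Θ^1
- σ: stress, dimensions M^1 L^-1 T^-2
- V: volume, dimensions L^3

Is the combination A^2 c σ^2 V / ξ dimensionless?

no

Sum the exponent of each base dimension across the product:
  M: 2·[A]_M + [c]_M − [ξ]_M + 2·[σ]_M + [V]_M = 2·(0) + (0) − (-1) + 2·(1) + (0) = 3
  L: 2·[A]_L + [c]_L − [ξ]_L + 2·[σ]_L + [V]_L = 2·(2) + (1) − (2) + 2·(-1) + (3) = 4
  T: 2·[A]_T + [c]_T − [ξ]_T + 2·[σ]_T + [V]_T = 2·(0) + (-1) − (0) + 2·(-2) + (0) = -5
  Θ: 2·[A]_Θ + [c]_Θ − [ξ]_Θ + 2·[σ]_Θ + [V]_Θ = 2·(0) + (0) − (1) + 2·(0) + (0) = -1
Net dimensions [M³ L⁴ T⁻⁵ Θ⁻¹] ≠ [1] — not dimensionless.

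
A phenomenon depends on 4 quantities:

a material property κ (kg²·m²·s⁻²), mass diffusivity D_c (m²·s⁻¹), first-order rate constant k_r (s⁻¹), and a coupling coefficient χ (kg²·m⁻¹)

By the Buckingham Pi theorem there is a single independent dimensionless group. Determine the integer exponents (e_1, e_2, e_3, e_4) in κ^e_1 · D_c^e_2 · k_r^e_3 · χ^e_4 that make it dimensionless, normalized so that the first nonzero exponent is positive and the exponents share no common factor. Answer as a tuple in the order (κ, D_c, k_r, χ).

(2, -3, -1, -2)

M: e_1·(2) + e_2·(0) + e_3·(0) + e_4·(2) = 0
L: e_1·(2) + e_2·(2) + e_3·(0) + e_4·(-1) = 0
T: e_1·(-2) + e_2·(-1) + e_3·(-1) + e_4·(0) = 0
Solving this homogeneous linear system for the smallest-integer solution (first nonzero entry positive) gives (2, -3, -1, -2).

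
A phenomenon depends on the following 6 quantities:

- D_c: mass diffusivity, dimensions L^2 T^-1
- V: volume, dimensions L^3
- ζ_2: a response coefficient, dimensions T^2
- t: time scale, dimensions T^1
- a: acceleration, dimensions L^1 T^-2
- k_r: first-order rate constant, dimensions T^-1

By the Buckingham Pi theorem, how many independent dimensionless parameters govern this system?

There are 6 variables and 2 base dimensions (L, T).
The dimension matrix has rank 2.
Independent dimensionless groups: 6 − 2 = 4.

4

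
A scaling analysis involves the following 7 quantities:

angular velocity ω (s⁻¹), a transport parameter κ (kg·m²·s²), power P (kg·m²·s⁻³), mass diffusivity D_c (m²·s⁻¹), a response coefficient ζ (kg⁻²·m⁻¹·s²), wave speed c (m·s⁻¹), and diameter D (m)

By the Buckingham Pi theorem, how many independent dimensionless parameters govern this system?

4

There are 7 variables and 3 base dimensions (M, L, T).
The dimension matrix has rank 3.
Independent dimensionless groups: 7 − 3 = 4.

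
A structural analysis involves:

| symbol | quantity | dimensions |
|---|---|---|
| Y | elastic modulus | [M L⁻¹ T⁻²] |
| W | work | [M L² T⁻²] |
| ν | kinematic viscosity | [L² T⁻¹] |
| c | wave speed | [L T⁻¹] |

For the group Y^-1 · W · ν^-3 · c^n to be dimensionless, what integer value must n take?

Balance the L exponent: (1)·n from c, plus −(-1) + (2) − 3·(2) = -3 from the rest, must sum to zero.
n − 3 = 0, so n = 3.

3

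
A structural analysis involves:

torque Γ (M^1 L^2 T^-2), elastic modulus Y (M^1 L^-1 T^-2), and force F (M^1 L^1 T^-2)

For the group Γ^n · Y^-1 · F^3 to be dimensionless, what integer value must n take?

-2

Balance the M exponent: (1)·n from Γ, plus −(1) + 3·(1) = 2 from the rest, must sum to zero.
n + 2 = 0, so n = -2.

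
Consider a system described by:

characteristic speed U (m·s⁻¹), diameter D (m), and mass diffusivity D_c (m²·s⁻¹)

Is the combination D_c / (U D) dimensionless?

yes

Sum the exponent of each base dimension across the product:
  M: −[U]_M − [D]_M + [D_c]_M = −(0) − (0) + (0) = 0
  L: −[U]_L − [D]_L + [D_c]_L = −(1) − (1) + (2) = 0
  T: −[U]_T − [D]_T + [D_c]_T = −(-1) − (0) + (-1) = 0
All base exponents vanish — dimensionless.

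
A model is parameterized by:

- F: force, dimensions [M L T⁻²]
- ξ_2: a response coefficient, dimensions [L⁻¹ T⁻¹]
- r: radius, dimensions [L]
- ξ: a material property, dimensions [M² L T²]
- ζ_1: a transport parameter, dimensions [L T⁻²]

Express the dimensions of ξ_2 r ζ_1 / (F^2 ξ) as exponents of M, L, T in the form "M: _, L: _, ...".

Collect each base-dimension exponent across the product:
  M: −2·(1) + (0) + (0) − (2) + (0) = -4
  L: −2·(1) + (-1) + (1) − (1) + (1) = -2
  T: −2·(-2) + (-1) + (0) − (2) + (-2) = -1
So the dimensions are [M⁻⁴ L⁻² T⁻¹].

M: -4, L: -2, T: -1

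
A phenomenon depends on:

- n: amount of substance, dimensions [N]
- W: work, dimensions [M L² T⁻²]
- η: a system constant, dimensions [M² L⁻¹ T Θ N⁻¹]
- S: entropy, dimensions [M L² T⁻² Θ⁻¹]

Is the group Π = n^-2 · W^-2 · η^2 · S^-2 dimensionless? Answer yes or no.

no

Sum the exponent of each base dimension across the product:
  M: −2·[n]_M − 2·[W]_M + 2·[η]_M − 2·[S]_M = −2·(0) − 2·(1) + 2·(2) − 2·(1) = 0
  L: −2·[n]_L − 2·[W]_L + 2·[η]_L − 2·[S]_L = −2·(0) − 2·(2) + 2·(-1) − 2·(2) = -10
  T: −2·[n]_T − 2·[W]_T + 2·[η]_T − 2·[S]_T = −2·(0) − 2·(-2) + 2·(1) − 2·(-2) = 10
  Θ: −2·[n]_Θ − 2·[W]_Θ + 2·[η]_Θ − 2·[S]_Θ = −2·(0) − 2·(0) + 2·(1) − 2·(-1) = 4
  N: −2·[n]_N − 2·[W]_N + 2·[η]_N − 2·[S]_N = −2·(1) − 2·(0) + 2·(-1) − 2·(0) = -4
Net dimensions [L⁻¹⁰ T¹⁰ Θ⁴ N⁻⁴] ≠ [1] — not dimensionless.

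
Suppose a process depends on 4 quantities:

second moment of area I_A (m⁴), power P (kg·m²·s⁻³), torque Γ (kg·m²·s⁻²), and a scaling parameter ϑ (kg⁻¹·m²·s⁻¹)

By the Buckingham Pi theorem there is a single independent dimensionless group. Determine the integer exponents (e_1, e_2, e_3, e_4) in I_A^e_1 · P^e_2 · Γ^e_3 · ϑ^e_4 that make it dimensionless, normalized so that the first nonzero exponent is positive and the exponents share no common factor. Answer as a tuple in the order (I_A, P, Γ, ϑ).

M: e_1·(0) + e_2·(1) + e_3·(1) + e_4·(-1) = 0
L: e_1·(4) + e_2·(2) + e_3·(2) + e_4·(2) = 0
T: e_1·(0) + e_2·(-3) + e_3·(-2) + e_4·(-1) = 0
Solving this homogeneous linear system for the smallest-integer solution (first nonzero entry positive) gives (1, 3, -4, -1).

(1, 3, -4, -1)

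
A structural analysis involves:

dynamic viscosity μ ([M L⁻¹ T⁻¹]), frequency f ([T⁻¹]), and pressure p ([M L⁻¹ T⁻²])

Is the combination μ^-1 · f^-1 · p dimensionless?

Sum the exponent of each base dimension across the product:
  M: −[μ]_M − [f]_M + [p]_M = −(1) − (0) + (1) = 0
  L: −[μ]_L − [f]_L + [p]_L = −(-1) − (0) + (-1) = 0
  T: −[μ]_T − [f]_T + [p]_T = −(-1) − (-1) + (-2) = 0
All base exponents vanish — dimensionless.

yes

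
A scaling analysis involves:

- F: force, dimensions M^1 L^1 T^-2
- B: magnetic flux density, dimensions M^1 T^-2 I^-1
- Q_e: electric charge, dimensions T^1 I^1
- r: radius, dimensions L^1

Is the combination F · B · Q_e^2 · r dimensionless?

no

Sum the exponent of each base dimension across the product:
  M: [F]_M + [B]_M + 2·[Q_e]_M + [r]_M = (1) + (1) + 2·(0) + (0) = 2
  L: [F]_L + [B]_L + 2·[Q_e]_L + [r]_L = (1) + (0) + 2·(0) + (1) = 2
  T: [F]_T + [B]_T + 2·[Q_e]_T + [r]_T = (-2) + (-2) + 2·(1) + (0) = -2
  I: [F]_I + [B]_I + 2·[Q_e]_I + [r]_I = (0) + (-1) + 2·(1) + (0) = 1
Net dimensions [M² L² T⁻² I] ≠ [1] — not dimensionless.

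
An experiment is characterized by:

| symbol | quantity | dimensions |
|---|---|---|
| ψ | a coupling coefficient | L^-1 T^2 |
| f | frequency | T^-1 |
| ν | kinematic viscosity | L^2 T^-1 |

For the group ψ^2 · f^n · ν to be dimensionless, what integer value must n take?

3

Balance the T exponent: (-1)·n from f, plus 2·(2) + (-1) = 3 from the rest, must sum to zero.
−n + 3 = 0, so n = 3.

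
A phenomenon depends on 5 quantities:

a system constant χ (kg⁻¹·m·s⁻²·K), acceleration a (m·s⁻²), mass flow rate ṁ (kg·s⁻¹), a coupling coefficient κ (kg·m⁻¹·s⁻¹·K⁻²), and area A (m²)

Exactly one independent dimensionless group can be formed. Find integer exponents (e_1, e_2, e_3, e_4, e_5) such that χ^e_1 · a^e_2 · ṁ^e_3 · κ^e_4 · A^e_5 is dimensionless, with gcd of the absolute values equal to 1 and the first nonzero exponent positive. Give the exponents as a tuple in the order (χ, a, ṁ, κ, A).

(2, -3, 1, 1, 1)

M: e_1·(-1) + e_2·(0) + e_3·(1) + e_4·(1) + e_5·(0) = 0
L: e_1·(1) + e_2·(1) + e_3·(0) + e_4·(-1) + e_5·(2) = 0
T: e_1·(-2) + e_2·(-2) + e_3·(-1) + e_4·(-1) + e_5·(0) = 0
Θ: e_1·(1) + e_2·(0) + e_3·(0) + e_4·(-2) + e_5·(0) = 0
Solving this homogeneous linear system for the smallest-integer solution (first nonzero entry positive) gives (2, -3, 1, 1, 1).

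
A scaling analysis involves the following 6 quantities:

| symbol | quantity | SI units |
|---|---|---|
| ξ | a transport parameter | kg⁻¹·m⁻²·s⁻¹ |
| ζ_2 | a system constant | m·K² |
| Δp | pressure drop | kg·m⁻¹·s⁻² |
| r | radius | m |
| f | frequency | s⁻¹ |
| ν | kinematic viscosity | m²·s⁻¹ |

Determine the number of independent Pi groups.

2

There are 6 variables and 4 base dimensions (M, L, T, Θ).
The dimension matrix has rank 4.
Independent dimensionless groups: 6 − 4 = 2.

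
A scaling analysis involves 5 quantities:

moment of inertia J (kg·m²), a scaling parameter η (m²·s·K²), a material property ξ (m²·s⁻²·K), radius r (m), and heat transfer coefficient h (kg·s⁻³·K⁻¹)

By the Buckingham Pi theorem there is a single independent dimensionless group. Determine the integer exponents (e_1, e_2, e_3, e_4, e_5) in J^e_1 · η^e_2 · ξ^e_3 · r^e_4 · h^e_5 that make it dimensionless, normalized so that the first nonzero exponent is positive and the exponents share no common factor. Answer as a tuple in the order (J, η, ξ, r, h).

(1, -1, 1, -2, -1)

M: e_1·(1) + e_2·(0) + e_3·(0) + e_4·(0) + e_5·(1) = 0
L: e_1·(2) + e_2·(2) + e_3·(2) + e_4·(1) + e_5·(0) = 0
T: e_1·(0) + e_2·(1) + e_3·(-2) + e_4·(0) + e_5·(-3) = 0
Θ: e_1·(0) + e_2·(2) + e_3·(1) + e_4·(0) + e_5·(-1) = 0
Solving this homogeneous linear system for the smallest-integer solution (first nonzero entry positive) gives (1, -1, 1, -2, -1).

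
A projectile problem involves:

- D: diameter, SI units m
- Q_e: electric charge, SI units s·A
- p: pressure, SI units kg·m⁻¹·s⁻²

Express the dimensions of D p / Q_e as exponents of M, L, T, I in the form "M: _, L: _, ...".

M: 1, L: 0, T: -3, I: -1

Collect each base-dimension exponent across the product:
  M: (0) − (0) + (1) = 1
  L: (1) − (0) + (-1) = 0
  T: (0) − (1) + (-2) = -3
  I: (0) − (1) + (0) = -1
So the dimensions are [M T⁻³ I⁻¹].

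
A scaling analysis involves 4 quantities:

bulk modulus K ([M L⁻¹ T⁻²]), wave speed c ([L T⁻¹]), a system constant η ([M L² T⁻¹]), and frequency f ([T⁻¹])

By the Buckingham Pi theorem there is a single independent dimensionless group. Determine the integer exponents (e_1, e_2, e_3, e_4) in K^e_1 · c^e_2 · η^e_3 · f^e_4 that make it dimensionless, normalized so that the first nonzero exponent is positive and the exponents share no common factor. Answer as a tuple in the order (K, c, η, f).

M: e_1·(1) + e_2·(0) + e_3·(1) + e_4·(0) = 0
L: e_1·(-1) + e_2·(1) + e_3·(2) + e_4·(0) = 0
T: e_1·(-2) + e_2·(-1) + e_3·(-1) + e_4·(-1) = 0
Solving this homogeneous linear system for the smallest-integer solution (first nonzero entry positive) gives (1, 3, -1, -4).

(1, 3, -1, -4)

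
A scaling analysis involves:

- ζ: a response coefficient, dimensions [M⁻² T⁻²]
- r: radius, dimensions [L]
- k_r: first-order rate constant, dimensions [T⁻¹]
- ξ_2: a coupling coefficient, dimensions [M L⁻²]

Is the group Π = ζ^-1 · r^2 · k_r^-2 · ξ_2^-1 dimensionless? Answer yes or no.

no

Sum the exponent of each base dimension across the product:
  M: −[ζ]_M + 2·[r]_M − 2·[k_r]_M − [ξ_2]_M = −(-2) + 2·(0) − 2·(0) − (1) = 1
  L: −[ζ]_L + 2·[r]_L − 2·[k_r]_L − [ξ_2]_L = −(0) + 2·(1) − 2·(0) − (-2) = 4
  T: −[ζ]_T + 2·[r]_T − 2·[k_r]_T − [ξ_2]_T = −(-2) + 2·(0) − 2·(-1) − (0) = 4
Net dimensions [M L⁴ T⁴] ≠ [1] — not dimensionless.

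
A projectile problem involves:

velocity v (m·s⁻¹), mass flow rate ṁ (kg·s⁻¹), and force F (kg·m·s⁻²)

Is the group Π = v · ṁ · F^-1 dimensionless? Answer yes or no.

yes

Sum the exponent of each base dimension across the product:
  M: [v]_M + [ṁ]_M − [F]_M = (0) + (1) − (1) = 0
  L: [v]_L + [ṁ]_L − [F]_L = (1) + (0) − (1) = 0
  T: [v]_T + [ṁ]_T − [F]_T = (-1) + (-1) − (-2) = 0
All base exponents vanish — dimensionless.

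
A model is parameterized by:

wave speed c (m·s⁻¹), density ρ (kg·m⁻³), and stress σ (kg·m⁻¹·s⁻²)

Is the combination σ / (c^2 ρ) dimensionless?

Sum the exponent of each base dimension across the product:
  M: −2·[c]_M − [ρ]_M + [σ]_M = −2·(0) − (1) + (1) = 0
  L: −2·[c]_L − [ρ]_L + [σ]_L = −2·(1) − (-3) + (-1) = 0
  T: −2·[c]_T − [ρ]_T + [σ]_T = −2·(-1) − (0) + (-2) = 0
All base exponents vanish — dimensionless.

yes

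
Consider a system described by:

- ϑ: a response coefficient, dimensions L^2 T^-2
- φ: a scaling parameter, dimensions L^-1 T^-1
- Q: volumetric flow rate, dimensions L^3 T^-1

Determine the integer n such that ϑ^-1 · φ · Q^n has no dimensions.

Balance the L exponent: (3)·n from Q, plus −(2) + (-1) = -3 from the rest, must sum to zero.
3n − 3 = 0, so n = 1.

1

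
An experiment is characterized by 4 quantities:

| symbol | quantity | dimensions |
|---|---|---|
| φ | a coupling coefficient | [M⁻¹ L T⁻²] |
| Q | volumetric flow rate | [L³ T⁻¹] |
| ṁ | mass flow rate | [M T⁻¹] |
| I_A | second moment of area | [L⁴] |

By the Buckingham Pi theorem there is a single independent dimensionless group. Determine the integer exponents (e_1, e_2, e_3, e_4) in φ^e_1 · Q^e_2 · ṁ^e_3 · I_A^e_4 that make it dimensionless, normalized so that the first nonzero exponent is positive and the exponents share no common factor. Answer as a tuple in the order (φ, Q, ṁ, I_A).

M: e_1·(-1) + e_2·(0) + e_3·(1) + e_4·(0) = 0
L: e_1·(1) + e_2·(3) + e_3·(0) + e_4·(4) = 0
T: e_1·(-2) + e_2·(-1) + e_3·(-1) + e_4·(0) = 0
Solving this homogeneous linear system for the smallest-integer solution (first nonzero entry positive) gives (1, -3, 1, 2).

(1, -3, 1, 2)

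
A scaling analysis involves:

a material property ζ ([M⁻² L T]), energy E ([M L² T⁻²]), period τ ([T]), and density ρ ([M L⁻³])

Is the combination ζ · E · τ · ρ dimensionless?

yes

Sum the exponent of each base dimension across the product:
  M: [ζ]_M + [E]_M + [τ]_M + [ρ]_M = (-2) + (1) + (0) + (1) = 0
  L: [ζ]_L + [E]_L + [τ]_L + [ρ]_L = (1) + (2) + (0) + (-3) = 0
  T: [ζ]_T + [E]_T + [τ]_T + [ρ]_T = (1) + (-2) + (1) + (0) = 0
All base exponents vanish — dimensionless.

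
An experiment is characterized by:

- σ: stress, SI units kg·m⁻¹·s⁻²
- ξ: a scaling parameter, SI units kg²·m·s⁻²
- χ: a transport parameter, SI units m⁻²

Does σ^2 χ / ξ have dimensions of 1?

Sum the exponent of each base dimension across the product:
  M: 2·[σ]_M − [ξ]_M + [χ]_M = 2·(1) − (2) + (0) = 0
  L: 2·[σ]_L − [ξ]_L + [χ]_L = 2·(-1) − (1) + (-2) = -5
  T: 2·[σ]_T − [ξ]_T + [χ]_T = 2·(-2) − (-2) + (0) = -2
Net dimensions [L⁻⁵ T⁻²] ≠ [1] — not dimensionless.

no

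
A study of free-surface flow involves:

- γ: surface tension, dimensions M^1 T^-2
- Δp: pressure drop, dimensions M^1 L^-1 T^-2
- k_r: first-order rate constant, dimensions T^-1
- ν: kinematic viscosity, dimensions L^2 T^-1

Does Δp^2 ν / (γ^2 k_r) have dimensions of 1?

Sum the exponent of each base dimension across the product:
  M: −2·[γ]_M + 2·[Δp]_M − [k_r]_M + [ν]_M = −2·(1) + 2·(1) − (0) + (0) = 0
  L: −2·[γ]_L + 2·[Δp]_L − [k_r]_L + [ν]_L = −2·(0) + 2·(-1) − (0) + (2) = 0
  T: −2·[γ]_T + 2·[Δp]_T − [k_r]_T + [ν]_T = −2·(-2) + 2·(-2) − (-1) + (-1) = 0
All base exponents vanish — dimensionless.

yes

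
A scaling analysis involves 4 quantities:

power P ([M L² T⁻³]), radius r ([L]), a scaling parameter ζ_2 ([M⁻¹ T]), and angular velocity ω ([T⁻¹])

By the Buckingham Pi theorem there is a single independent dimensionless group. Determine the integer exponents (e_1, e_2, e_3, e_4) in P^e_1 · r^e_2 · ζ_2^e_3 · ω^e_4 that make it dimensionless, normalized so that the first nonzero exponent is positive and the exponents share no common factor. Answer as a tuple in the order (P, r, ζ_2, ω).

(1, -2, 1, -2)

M: e_1·(1) + e_2·(0) + e_3·(-1) + e_4·(0) = 0
L: e_1·(2) + e_2·(1) + e_3·(0) + e_4·(0) = 0
T: e_1·(-3) + e_2·(0) + e_3·(1) + e_4·(-1) = 0
Solving this homogeneous linear system for the smallest-integer solution (first nonzero entry positive) gives (1, -2, 1, -2).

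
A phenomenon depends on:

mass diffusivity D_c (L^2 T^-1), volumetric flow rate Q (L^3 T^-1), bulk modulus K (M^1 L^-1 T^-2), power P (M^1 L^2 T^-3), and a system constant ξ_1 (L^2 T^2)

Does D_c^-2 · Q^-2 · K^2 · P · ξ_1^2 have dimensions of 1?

no

Sum the exponent of each base dimension across the product:
  M: −2·[D_c]_M − 2·[Q]_M + 2·[K]_M + [P]_M + 2·[ξ_1]_M = −2·(0) − 2·(0) + 2·(1) + (1) + 2·(0) = 3
  L: −2·[D_c]_L − 2·[Q]_L + 2·[K]_L + [P]_L + 2·[ξ_1]_L = −2·(2) − 2·(3) + 2·(-1) + (2) + 2·(2) = -6
  T: −2·[D_c]_T − 2·[Q]_T + 2·[K]_T + [P]_T + 2·[ξ_1]_T = −2·(-1) − 2·(-1) + 2·(-2) + (-3) + 2·(2) = 1
Net dimensions [M³ L⁻⁶ T] ≠ [1] — not dimensionless.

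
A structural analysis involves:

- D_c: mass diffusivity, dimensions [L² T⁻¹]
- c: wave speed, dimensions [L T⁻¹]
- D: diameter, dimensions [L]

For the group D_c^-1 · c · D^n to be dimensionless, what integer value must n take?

Balance the L exponent: (1)·n from D, plus −(2) + (1) = -1 from the rest, must sum to zero.
n − 1 = 0, so n = 1.

1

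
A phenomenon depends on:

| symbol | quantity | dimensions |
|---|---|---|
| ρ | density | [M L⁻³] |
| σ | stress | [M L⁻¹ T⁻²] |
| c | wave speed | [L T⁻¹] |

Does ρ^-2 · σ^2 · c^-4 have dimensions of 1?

yes

Sum the exponent of each base dimension across the product:
  M: −2·[ρ]_M + 2·[σ]_M − 4·[c]_M = −2·(1) + 2·(1) − 4·(0) = 0
  L: −2·[ρ]_L + 2·[σ]_L − 4·[c]_L = −2·(-3) + 2·(-1) − 4·(1) = 0
  T: −2·[ρ]_T + 2·[σ]_T − 4·[c]_T = −2·(0) + 2·(-2) − 4·(-1) = 0
  Θ: −2·[ρ]_Θ + 2·[σ]_Θ − 4·[c]_Θ = −2·(0) + 2·(0) − 4·(0) = 0
All base exponents vanish — dimensionless.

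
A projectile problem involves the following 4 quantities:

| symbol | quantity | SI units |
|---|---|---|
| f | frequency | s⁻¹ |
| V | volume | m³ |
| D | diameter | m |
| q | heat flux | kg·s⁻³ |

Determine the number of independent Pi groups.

1

There are 4 variables and 3 base dimensions (M, L, T).
The dimension matrix has rank 3.
Independent dimensionless groups: 4 − 3 = 1.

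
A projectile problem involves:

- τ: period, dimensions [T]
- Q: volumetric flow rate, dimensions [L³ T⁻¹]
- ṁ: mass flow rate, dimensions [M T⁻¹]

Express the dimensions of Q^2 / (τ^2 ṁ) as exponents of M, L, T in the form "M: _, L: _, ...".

M: -1, L: 6, T: -3

Collect each base-dimension exponent across the product:
  M: −2·(0) + 2·(0) − (1) = -1
  L: −2·(0) + 2·(3) − (0) = 6
  T: −2·(1) + 2·(-1) − (-1) = -3
So the dimensions are [M⁻¹ L⁶ T⁻³].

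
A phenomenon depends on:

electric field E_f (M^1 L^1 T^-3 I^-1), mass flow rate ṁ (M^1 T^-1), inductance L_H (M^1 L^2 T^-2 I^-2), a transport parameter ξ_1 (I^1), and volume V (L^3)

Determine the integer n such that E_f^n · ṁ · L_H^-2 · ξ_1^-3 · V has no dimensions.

Balance the M exponent: (1)·n from E_f, plus (1) − 2·(1) − 3·(0) + (0) = -1 from the rest, must sum to zero.
n − 1 = 0, so n = 1.

1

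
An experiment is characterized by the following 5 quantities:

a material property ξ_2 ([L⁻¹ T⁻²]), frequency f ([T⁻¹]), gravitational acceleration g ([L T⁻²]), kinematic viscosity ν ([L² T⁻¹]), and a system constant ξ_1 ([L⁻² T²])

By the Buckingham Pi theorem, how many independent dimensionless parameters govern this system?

3

There are 5 variables and 2 base dimensions (L, T).
The dimension matrix has rank 2.
Independent dimensionless groups: 5 − 2 = 3.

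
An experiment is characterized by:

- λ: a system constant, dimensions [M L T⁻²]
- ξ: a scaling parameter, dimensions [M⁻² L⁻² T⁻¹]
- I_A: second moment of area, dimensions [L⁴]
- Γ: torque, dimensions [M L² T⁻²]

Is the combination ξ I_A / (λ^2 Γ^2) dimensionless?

Sum the exponent of each base dimension across the product:
  M: −2·[λ]_M + [ξ]_M + [I_A]_M − 2·[Γ]_M = −2·(1) + (-2) + (0) − 2·(1) = -6
  L: −2·[λ]_L + [ξ]_L + [I_A]_L − 2·[Γ]_L = −2·(1) + (-2) + (4) − 2·(2) = -4
  T: −2·[λ]_T + [ξ]_T + [I_A]_T − 2·[Γ]_T = −2·(-2) + (-1) + (0) − 2·(-2) = 7
Net dimensions [M⁻⁶ L⁻⁴ T⁷] ≠ [1] — not dimensionless.

no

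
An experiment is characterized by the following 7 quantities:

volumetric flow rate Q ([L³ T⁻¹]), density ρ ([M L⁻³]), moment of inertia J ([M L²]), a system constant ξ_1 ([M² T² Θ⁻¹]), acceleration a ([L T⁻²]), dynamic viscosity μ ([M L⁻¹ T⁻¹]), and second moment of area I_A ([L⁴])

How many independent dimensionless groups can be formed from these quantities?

3

There are 7 variables and 4 base dimensions (M, L, T, Θ).
The dimension matrix has rank 4.
Independent dimensionless groups: 7 − 4 = 3.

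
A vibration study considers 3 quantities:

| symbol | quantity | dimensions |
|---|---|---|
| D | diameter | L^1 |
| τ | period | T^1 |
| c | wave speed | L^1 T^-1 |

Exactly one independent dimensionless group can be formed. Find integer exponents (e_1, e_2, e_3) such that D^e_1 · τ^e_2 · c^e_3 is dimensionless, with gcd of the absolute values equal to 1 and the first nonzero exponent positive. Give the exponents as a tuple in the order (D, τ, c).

(1, -1, -1)

L: e_1·(1) + e_2·(0) + e_3·(1) = 0
T: e_1·(0) + e_2·(1) + e_3·(-1) = 0
Solving this homogeneous linear system for the smallest-integer solution (first nonzero entry positive) gives (1, -1, -1).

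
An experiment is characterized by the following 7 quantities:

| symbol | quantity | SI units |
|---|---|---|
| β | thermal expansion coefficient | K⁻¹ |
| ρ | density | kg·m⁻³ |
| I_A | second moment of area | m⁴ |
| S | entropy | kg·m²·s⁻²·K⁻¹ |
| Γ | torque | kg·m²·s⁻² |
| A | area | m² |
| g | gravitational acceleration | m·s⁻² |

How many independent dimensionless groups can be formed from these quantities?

There are 7 variables and 4 base dimensions (M, L, T, Θ).
The dimension matrix has rank 4.
Independent dimensionless groups: 7 − 4 = 3.

3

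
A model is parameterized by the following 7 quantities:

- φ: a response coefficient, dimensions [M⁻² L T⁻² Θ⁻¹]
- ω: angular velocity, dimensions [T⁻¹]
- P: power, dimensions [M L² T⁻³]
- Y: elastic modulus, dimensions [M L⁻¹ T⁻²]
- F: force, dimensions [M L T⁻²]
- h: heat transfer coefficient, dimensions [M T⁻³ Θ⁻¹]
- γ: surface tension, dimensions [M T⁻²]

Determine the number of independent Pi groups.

There are 7 variables and 4 base dimensions (M, L, T, Θ).
The dimension matrix has rank 4.
Independent dimensionless groups: 7 − 4 = 3.

3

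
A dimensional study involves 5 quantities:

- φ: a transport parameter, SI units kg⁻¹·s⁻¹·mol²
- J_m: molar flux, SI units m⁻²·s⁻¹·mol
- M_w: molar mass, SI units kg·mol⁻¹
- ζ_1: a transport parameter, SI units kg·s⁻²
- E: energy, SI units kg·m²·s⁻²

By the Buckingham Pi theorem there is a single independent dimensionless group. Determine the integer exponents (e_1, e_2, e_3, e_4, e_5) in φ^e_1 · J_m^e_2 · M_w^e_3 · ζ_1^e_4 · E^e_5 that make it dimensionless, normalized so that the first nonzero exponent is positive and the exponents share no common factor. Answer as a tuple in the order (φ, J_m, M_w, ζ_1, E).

M: e_1·(-1) + e_2·(0) + e_3·(1) + e_4·(1) + e_5·(1) = 0
L: e_1·(0) + e_2·(-2) + e_3·(0) + e_4·(0) + e_5·(2) = 0
T: e_1·(-1) + e_2·(-1) + e_3·(0) + e_4·(-2) + e_5·(-2) = 0
N: e_1·(2) + e_2·(1) + e_3·(-1) + e_4·(0) + e_5·(0) = 0
Solving this homogeneous linear system for the smallest-integer solution (first nonzero entry positive) gives (1, -1, 1, 1, -1).

(1, -1, 1, 1, -1)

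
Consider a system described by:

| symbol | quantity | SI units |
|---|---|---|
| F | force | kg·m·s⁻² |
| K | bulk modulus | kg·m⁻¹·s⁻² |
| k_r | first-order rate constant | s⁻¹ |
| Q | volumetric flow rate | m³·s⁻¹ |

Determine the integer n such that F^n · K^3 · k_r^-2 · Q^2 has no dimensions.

Balance the M exponent: (1)·n from F, plus 3·(1) − 2·(0) + 2·(0) = 3 from the rest, must sum to zero.
n + 3 = 0, so n = -3.

-3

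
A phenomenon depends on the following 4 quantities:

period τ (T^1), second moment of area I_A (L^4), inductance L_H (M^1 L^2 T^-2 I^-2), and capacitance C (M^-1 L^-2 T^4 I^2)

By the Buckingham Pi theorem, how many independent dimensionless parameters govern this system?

There are 4 variables and 4 base dimensions (M, L, T, I).
The dimension matrix has rank 3 (less than 4: the dimension vectors are linearly dependent).
Independent dimensionless groups: 4 − 3 = 1.

1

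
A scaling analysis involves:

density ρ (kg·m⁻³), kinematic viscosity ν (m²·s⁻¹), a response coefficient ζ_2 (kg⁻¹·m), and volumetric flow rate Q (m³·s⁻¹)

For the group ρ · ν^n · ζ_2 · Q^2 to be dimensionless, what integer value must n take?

Balance the L exponent: (2)·n from ν, plus (-3) + (1) + 2·(3) = 4 from the rest, must sum to zero.
2n + 4 = 0, so n = -2.

-2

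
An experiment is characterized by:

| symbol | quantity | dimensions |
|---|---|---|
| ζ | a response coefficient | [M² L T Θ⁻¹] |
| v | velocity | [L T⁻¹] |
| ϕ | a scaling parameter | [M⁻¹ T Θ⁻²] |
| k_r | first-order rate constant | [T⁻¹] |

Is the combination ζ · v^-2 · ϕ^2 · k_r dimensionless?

Sum the exponent of each base dimension across the product:
  M: [ζ]_M − 2·[v]_M + 2·[ϕ]_M + [k_r]_M = (2) − 2·(0) + 2·(-1) + (0) = 0
  L: [ζ]_L − 2·[v]_L + 2·[ϕ]_L + [k_r]_L = (1) − 2·(1) + 2·(0) + (0) = -1
  T: [ζ]_T − 2·[v]_T + 2·[ϕ]_T + [k_r]_T = (1) − 2·(-1) + 2·(1) + (-1) = 4
  Θ: [ζ]_Θ − 2·[v]_Θ + 2·[ϕ]_Θ + [k_r]_Θ = (-1) − 2·(0) + 2·(-2) + (0) = -5
Net dimensions [L⁻¹ T⁴ Θ⁻⁵] ≠ [1] — not dimensionless.

no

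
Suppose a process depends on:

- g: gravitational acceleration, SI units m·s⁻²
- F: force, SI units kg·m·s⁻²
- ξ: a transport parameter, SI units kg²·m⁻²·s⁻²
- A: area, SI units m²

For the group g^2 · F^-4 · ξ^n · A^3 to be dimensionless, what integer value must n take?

2

Balance the M exponent: (2)·n from ξ, plus 2·(0) − 4·(1) + 3·(0) = -4 from the rest, must sum to zero.
2n − 4 = 0, so n = 2.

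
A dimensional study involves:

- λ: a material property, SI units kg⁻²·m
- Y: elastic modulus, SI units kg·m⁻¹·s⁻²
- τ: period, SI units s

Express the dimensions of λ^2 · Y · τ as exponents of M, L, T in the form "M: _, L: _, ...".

Collect each base-dimension exponent across the product:
  M: 2·(-2) + (1) + (0) = -3
  L: 2·(1) + (-1) + (0) = 1
  T: 2·(0) + (-2) + (1) = -1
So the dimensions are [M⁻³ L T⁻¹].

M: -3, L: 1, T: -1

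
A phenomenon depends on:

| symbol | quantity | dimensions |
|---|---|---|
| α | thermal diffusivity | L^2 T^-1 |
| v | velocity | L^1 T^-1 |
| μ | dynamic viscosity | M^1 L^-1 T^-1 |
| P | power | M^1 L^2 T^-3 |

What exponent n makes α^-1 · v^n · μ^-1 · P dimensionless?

Balance the L exponent: (1)·n from v, plus −(2) − (-1) + (2) = 1 from the rest, must sum to zero.
n + 1 = 0, so n = -1.

-1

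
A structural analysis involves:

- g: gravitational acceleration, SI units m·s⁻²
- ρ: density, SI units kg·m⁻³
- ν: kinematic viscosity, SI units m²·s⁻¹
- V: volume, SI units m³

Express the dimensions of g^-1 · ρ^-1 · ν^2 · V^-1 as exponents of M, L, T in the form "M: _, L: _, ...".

Collect each base-dimension exponent across the product:
  M: −(0) − (1) + 2·(0) − (0) = -1
  L: −(1) − (-3) + 2·(2) − (3) = 3
  T: −(-2) − (0) + 2·(-1) − (0) = 0
So the dimensions are [M⁻¹ L³].

M: -1, L: 3, T: 0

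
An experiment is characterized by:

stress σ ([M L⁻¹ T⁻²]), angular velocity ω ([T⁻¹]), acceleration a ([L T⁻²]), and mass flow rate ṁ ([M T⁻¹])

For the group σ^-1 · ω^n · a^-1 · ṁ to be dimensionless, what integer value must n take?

Balance the T exponent: (-1)·n from ω, plus −(-2) − (-2) + (-1) = 3 from the rest, must sum to zero.
−n + 3 = 0, so n = 3.

3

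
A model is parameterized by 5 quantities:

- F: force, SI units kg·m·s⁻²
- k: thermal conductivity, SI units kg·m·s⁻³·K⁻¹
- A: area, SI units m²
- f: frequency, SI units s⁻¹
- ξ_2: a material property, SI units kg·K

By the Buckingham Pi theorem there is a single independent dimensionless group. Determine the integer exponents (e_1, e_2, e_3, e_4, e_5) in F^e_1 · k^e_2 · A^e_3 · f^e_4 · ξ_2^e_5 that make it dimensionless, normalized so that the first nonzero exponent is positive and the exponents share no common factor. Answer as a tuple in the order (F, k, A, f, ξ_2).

M: e_1·(1) + e_2·(1) + e_3·(0) + e_4·(0) + e_5·(1) = 0
L: e_1·(1) + e_2·(1) + e_3·(2) + e_4·(0) + e_5·(0) = 0
T: e_1·(-2) + e_2·(-3) + e_3·(0) + e_4·(-1) + e_5·(0) = 0
Θ: e_1·(0) + e_2·(-1) + e_3·(0) + e_4·(0) + e_5·(1) = 0
Solving this homogeneous linear system for the smallest-integer solution (first nonzero entry positive) gives (4, -2, -1, -2, -2).

(4, -2, -1, -2, -2)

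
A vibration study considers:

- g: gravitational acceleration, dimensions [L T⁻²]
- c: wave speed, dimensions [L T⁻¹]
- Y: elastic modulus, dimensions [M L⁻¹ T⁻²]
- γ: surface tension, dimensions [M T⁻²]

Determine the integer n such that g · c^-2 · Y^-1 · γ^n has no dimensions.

Balance the M exponent: (1)·n from γ, plus (0) − 2·(0) − (1) = -1 from the rest, must sum to zero.
n − 1 = 0, so n = 1.

1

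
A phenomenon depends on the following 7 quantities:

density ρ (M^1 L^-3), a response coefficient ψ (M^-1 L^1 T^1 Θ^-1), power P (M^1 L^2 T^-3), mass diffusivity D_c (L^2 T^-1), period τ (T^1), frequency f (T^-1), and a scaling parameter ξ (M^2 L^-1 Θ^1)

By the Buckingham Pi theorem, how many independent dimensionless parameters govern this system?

3

There are 7 variables and 4 base dimensions (M, L, T, Θ).
The dimension matrix has rank 4.
Independent dimensionless groups: 7 − 4 = 3.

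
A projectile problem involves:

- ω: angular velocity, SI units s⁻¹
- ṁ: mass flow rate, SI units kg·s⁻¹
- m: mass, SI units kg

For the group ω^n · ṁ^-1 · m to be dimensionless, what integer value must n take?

1

Balance the T exponent: (-1)·n from ω, plus −(-1) + (0) = 1 from the rest, must sum to zero.
−n + 1 = 0, so n = 1.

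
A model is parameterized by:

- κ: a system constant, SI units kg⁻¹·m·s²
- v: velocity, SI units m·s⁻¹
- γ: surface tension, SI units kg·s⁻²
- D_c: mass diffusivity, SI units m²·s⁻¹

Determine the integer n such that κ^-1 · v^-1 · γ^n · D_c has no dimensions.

-1

Balance the M exponent: (1)·n from γ, plus −(-1) − (0) + (0) = 1 from the rest, must sum to zero.
n + 1 = 0, so n = -1.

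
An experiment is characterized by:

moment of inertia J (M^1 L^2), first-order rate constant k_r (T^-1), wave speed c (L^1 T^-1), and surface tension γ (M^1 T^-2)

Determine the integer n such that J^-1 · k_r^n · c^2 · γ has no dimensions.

-4

Balance the T exponent: (-1)·n from k_r, plus −(0) + 2·(-1) + (-2) = -4 from the rest, must sum to zero.
−n − 4 = 0, so n = -4.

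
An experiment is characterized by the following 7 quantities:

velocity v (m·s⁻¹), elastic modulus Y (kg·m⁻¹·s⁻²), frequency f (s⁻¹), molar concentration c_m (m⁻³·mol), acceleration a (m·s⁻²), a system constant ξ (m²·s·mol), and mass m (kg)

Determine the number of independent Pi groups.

There are 7 variables and 4 base dimensions (M, L, T, N).
The dimension matrix has rank 4.
Independent dimensionless groups: 7 − 4 = 3.

3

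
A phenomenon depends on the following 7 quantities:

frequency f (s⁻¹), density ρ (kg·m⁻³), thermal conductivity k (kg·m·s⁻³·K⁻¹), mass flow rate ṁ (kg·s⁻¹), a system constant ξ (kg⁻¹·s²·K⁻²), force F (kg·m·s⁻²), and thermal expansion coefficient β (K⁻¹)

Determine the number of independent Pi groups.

There are 7 variables and 4 base dimensions (M, L, T, Θ).
The dimension matrix has rank 4.
Independent dimensionless groups: 7 − 4 = 3.

3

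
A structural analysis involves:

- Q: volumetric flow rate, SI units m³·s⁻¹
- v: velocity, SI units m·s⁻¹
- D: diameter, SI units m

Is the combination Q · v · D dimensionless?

Sum the exponent of each base dimension across the product:
  L: [Q]_L + [v]_L + [D]_L = (3) + (1) + (1) = 5
  T: [Q]_T + [v]_T + [D]_T = (-1) + (-1) + (0) = -2
Net dimensions [L⁵ T⁻²] ≠ [1] — not dimensionless.

no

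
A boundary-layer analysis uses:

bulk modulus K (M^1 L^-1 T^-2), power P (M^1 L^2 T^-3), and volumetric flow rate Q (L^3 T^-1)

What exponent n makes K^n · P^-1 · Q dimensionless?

Balance the M exponent: (1)·n from K, plus −(1) + (0) = -1 from the rest, must sum to zero.
n − 1 = 0, so n = 1.

1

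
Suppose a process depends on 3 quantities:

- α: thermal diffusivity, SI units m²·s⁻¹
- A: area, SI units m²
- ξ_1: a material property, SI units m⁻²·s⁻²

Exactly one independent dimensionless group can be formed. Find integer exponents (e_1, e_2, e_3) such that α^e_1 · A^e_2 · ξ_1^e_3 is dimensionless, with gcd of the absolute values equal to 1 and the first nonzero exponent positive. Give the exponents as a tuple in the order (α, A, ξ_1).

L: e_1·(2) + e_2·(2) + e_3·(-2) = 0
T: e_1·(-1) + e_2·(0) + e_3·(-2) = 0
Solving this homogeneous linear system for the smallest-integer solution (first nonzero entry positive) gives (2, -3, -1).

(2, -3, -1)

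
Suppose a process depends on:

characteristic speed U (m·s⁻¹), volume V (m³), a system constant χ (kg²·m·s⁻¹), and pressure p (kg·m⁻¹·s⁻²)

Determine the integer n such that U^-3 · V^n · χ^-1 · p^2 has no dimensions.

2

Balance the L exponent: (3)·n from V, plus −3·(1) − (1) + 2·(-1) = -6 from the rest, must sum to zero.
3n − 6 = 0, so n = 2.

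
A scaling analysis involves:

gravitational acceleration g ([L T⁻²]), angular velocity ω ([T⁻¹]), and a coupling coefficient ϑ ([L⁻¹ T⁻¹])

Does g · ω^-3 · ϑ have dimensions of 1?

Sum the exponent of each base dimension across the product:
  L: [g]_L − 3·[ω]_L + [ϑ]_L = (1) − 3·(0) + (-1) = 0
  T: [g]_T − 3·[ω]_T + [ϑ]_T = (-2) − 3·(-1) + (-1) = 0
All base exponents vanish — dimensionless.

yes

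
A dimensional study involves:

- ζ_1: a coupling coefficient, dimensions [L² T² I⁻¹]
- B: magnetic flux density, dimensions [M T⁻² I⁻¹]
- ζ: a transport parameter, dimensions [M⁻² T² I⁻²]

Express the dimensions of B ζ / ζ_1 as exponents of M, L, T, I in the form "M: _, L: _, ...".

M: -1, L: -2, T: -2, I: -2

Collect each base-dimension exponent across the product:
  M: −(0) + (1) + (-2) = -1
  L: −(2) + (0) + (0) = -2
  T: −(2) + (-2) + (2) = -2
  I: −(-1) + (-1) + (-2) = -2
So the dimensions are [M⁻¹ L⁻² T⁻² I⁻²].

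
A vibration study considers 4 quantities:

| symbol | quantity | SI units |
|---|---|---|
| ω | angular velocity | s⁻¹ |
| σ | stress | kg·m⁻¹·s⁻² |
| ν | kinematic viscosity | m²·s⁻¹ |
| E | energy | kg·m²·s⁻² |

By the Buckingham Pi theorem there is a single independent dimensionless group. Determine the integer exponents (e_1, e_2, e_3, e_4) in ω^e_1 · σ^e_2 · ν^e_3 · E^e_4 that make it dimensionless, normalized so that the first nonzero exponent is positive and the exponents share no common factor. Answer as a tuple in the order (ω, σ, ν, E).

(3, -2, -3, 2)

M: e_1·(0) + e_2·(1) + e_3·(0) + e_4·(1) = 0
L: e_1·(0) + e_2·(-1) + e_3·(2) + e_4·(2) = 0
T: e_1·(-1) + e_2·(-2) + e_3·(-1) + e_4·(-2) = 0
Solving this homogeneous linear system for the smallest-integer solution (first nonzero entry positive) gives (3, -2, -3, 2).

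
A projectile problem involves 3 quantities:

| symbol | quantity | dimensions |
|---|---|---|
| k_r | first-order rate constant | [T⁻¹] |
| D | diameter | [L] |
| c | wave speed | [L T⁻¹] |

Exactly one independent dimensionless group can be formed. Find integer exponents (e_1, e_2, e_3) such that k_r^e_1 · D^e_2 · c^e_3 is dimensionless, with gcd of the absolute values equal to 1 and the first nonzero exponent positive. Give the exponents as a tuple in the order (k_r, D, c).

L: e_1·(0) + e_2·(1) + e_3·(1) = 0
T: e_1·(-1) + e_2·(0) + e_3·(-1) = 0
Solving this homogeneous linear system for the smallest-integer solution (first nonzero entry positive) gives (1, 1, -1).

(1, 1, -1)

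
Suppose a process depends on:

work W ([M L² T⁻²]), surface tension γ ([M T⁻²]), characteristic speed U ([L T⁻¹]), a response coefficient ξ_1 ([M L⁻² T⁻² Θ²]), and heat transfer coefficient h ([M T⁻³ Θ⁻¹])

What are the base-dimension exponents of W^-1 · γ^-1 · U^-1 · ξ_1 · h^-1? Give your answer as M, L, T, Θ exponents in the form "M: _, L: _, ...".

M: -2, L: -5, T: 6, Θ: 3

Collect each base-dimension exponent across the product:
  M: −(1) − (1) − (0) + (1) − (1) = -2
  L: −(2) − (0) − (1) + (-2) − (0) = -5
  T: −(-2) − (-2) − (-1) + (-2) − (-3) = 6
  Θ: −(0) − (0) − (0) + (2) − (-1) = 3
So the dimensions are [M⁻² L⁻⁵ T⁶ Θ³].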